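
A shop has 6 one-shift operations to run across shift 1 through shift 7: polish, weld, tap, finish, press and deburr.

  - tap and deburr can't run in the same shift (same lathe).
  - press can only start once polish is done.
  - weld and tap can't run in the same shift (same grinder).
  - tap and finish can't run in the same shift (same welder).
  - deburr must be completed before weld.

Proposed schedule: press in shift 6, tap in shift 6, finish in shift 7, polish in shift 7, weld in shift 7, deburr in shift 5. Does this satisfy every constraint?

press can only start once polish is done — violated.
deburr must be completed before weld — holds.
weld and tap can't run in the same shift (same grinder) — holds.
tap and finish can't run in the same shift (same welder) — holds.
tap and deburr can't run in the same shift (same lathe) — holds.

No — it violates: press can only start once polish is done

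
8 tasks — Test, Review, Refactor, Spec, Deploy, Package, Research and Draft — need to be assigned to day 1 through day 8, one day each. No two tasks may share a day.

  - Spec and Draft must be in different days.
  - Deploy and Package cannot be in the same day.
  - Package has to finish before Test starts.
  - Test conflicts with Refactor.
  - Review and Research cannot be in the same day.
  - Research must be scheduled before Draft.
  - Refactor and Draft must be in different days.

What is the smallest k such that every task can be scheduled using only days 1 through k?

8 days

The precedence chain requires at least 2 distinct days.
With at most 1 per day and 8 tasks, at least 8 days are needed.
8 works (last occupied day: day 8): for example Deploy=day 8, Review=day 5, Spec=day 7, Refactor=day 6, Test=day 2, Research=day 3, Draft=day 4, Package=day 1.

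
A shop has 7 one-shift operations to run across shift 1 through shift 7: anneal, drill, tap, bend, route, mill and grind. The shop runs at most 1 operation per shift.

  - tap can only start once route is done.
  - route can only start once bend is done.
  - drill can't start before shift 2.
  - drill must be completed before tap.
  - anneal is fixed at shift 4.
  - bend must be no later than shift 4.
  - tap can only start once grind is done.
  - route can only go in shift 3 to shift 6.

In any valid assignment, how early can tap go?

Precedence pushes tap to at least shift 4.
tap at shift 6 is achievable: bend=shift 1; drill=shift 2; grind=shift 5; anneal=shift 4; tap=shift 6; route=shift 3; mill=shift 7.
Nothing earlier works — the capacity limit rule out every shift before shift 6.

shift 6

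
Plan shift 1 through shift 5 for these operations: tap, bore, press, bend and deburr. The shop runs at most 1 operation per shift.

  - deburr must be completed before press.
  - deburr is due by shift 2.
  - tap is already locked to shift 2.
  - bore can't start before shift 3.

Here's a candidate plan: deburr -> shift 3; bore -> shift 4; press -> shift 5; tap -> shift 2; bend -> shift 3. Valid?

bore can't start before shift 3 — holds.
The shop runs at most 1 operation per shift — violated.
deburr is due by shift 2 — violated.
deburr must be completed before press — holds.
tap is already locked to shift 2 — holds.

No — it violates: deburr is due by shift 2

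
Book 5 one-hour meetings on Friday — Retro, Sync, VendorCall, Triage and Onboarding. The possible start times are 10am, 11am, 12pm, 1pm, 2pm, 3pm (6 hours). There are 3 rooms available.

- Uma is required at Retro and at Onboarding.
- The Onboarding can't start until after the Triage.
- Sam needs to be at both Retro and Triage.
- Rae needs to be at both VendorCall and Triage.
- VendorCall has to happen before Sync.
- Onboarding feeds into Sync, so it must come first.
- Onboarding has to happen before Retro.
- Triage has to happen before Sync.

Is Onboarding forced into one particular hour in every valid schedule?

Onboarding can be 11am (e.g. VendorCall=11am; Retro=12pm; Triage=10am; Sync=12pm; Onboarding=11am) or 12pm (e.g. Retro=1pm, Onboarding=12pm, VendorCall=11am, Sync=1pm, Triage=10am).

No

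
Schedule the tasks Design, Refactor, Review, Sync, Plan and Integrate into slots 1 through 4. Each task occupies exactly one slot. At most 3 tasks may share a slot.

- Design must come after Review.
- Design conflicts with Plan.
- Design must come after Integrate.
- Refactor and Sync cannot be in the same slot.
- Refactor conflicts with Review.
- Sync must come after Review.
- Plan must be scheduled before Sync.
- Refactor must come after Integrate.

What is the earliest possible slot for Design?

2

Precedence pushes Design to at least 2.
Design at 2 is achievable: Sync in 2; Design in 2; Plan in 1; Integrate in 1; Refactor in 3; Review in 1.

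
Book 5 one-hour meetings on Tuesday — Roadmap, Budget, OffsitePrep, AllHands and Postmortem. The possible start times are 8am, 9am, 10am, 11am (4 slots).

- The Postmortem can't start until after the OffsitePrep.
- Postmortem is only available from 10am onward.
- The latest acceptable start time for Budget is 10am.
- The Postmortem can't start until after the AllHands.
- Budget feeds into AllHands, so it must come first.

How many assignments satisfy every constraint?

Splitting on Roadmap: it can be 8am (11), 9am (11), 10am (11), 11am (11). Listing each branch's schedules as (Budget, OffsitePrep, AllHands, Postmortem):
Roadmap=8am: (8am,8am,9am,10am) (8am,8am,9am,11am) (8am,8am,10am,11am) (8am,9am,9am,10am) (8am,9am,9am,11am) (8am,9am,10am,11am) (8am,10am,9am,11am) (8am,10am,10am,11am) (9am,8am,10am,11am) (9am,9am,10am,11am) (9am,10am,10am,11am) — 11.
Roadmap=9am: (8am,8am,9am,10am) (8am,8am,9am,11am) (8am,8am,10am,11am) (8am,9am,9am,10am) (8am,9am,9am,11am) (8am,9am,10am,11am) (8am,10am,9am,11am) (8am,10am,10am,11am) (9am,8am,10am,11am) (9am,9am,10am,11am) (9am,10am,10am,11am) — 11.
Roadmap=10am: (8am,8am,9am,10am) (8am,8am,9am,11am) (8am,8am,10am,11am) (8am,9am,9am,10am) (8am,9am,9am,11am) (8am,9am,10am,11am) (8am,10am,9am,11am) (8am,10am,10am,11am) (9am,8am,10am,11am) (9am,9am,10am,11am) (9am,10am,10am,11am) — 11.
Roadmap=11am: (8am,8am,9am,10am) (8am,8am,9am,11am) (8am,8am,10am,11am) (8am,9am,9am,10am) (8am,9am,9am,11am) (8am,9am,10am,11am) (8am,10am,9am,11am) (8am,10am,10am,11am) (9am,8am,10am,11am) (9am,9am,10am,11am) (9am,10am,10am,11am) — 11.
Summing: 11 + 11 + 11 + 11 = 44.

44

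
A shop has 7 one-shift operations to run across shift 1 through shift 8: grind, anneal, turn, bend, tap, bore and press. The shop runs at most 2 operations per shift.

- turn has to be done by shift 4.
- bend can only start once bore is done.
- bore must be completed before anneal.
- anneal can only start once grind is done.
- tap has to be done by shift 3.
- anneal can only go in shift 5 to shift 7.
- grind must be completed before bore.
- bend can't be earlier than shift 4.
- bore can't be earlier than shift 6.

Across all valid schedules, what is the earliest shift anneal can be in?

shift 7

Anneal is available from shift 5; precedence pushes anneal to at least shift 7; anneal's own window allows nothing later than shift 7.
anneal at shift 7 is achievable: bore=shift 6; turn=shift 1; press=shift 2; tap=shift 1; anneal=shift 7; bend=shift 7; grind=shift 2.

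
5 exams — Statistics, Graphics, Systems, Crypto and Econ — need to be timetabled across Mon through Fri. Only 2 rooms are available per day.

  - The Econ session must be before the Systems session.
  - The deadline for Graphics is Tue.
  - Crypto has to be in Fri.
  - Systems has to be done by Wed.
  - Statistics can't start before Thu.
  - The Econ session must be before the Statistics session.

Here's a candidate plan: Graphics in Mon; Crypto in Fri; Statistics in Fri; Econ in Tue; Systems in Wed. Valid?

Statistics can't start before Thu — holds.
The Econ session must be before the Systems session — holds.
Only 2 rooms are available per day — holds.
Crypto has to be in Fri — holds.
The deadline for Graphics is Tue — holds.
Systems has to be done by Wed — holds.
The Econ session must be before the Statistics session — holds.

Yes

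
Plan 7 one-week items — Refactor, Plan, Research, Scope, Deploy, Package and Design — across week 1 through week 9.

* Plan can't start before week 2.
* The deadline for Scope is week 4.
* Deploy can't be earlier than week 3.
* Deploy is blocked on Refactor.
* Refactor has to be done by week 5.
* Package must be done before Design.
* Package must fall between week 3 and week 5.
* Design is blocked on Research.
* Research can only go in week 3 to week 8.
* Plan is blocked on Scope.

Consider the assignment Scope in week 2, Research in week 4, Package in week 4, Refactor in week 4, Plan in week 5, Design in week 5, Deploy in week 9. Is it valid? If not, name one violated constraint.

Valid

Refactor has to be done by week 5 — holds.
Plan is blocked on Scope — holds.
Package must fall between week 3 and week 5 — holds.
Deploy is blocked on Refactor — holds.
Deploy can't be earlier than week 3 — holds.
Package must be done before Design — holds.
Research can only go in week 3 to week 8 — holds.
Plan can't start before week 2 — holds.
The deadline for Scope is week 4 — holds.
Design is blocked on Research — holds.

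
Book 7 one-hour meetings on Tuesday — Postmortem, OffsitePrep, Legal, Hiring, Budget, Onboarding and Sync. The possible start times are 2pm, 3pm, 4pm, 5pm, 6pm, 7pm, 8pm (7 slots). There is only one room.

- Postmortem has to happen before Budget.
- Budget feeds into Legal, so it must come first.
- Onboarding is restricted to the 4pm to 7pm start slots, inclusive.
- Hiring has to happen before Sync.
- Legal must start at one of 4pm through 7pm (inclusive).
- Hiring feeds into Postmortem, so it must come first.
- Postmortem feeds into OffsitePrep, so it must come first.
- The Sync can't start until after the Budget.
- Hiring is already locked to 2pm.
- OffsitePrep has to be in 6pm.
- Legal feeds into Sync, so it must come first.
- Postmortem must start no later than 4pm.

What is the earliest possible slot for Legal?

5pm

Legal is available from 4pm; precedence pushes Legal to at least 5pm; Legal's own window allows nothing later than 7pm.
Legal at 5pm is achievable: Onboarding -> 7pm; Budget -> 4pm; Postmortem -> 3pm; Legal -> 5pm; OffsitePrep -> 6pm; Hiring -> 2pm; Sync -> 8pm.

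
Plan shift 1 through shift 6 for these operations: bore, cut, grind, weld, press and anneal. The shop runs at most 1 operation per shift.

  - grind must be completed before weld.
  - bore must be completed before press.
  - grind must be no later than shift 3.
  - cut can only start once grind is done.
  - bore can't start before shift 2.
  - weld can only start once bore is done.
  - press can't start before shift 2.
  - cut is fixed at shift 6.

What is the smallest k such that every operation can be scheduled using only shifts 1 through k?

6

The precedence chain requires at least 2 distinct shifts.
With at most 1 per shift and 6 operations, at least 6 shifts are needed.
cut can't be placed before shift 6, so the schedule must run through at least shift 6.
6 works (last occupied shift: shift 6): for example anneal in shift 5; grind in shift 1; weld in shift 4; bore in shift 2; cut in shift 6; press in shift 3.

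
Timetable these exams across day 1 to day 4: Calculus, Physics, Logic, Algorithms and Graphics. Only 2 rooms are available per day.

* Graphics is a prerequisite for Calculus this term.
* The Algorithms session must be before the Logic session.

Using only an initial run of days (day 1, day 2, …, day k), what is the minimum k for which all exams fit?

The precedence chain requires at least 2 distinct days.
With at most 2 per day and 5 exams, at least 3 days are needed.
3 works (last occupied day: day 3): for example Algorithms=day 1, Calculus=day 2, Physics=day 3, Logic=day 2, Graphics=day 1.

3 days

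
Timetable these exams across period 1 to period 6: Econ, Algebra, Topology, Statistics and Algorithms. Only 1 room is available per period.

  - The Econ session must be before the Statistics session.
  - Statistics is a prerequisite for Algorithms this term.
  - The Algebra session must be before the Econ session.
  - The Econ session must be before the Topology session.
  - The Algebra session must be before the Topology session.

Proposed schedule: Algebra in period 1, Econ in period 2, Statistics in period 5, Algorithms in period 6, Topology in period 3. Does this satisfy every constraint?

Yes, all constraints hold

The Econ session must be before the Statistics session — holds.
The Algebra session must be before the Topology session — holds.
Only 1 room is available per period — holds.
The Algebra session must be before the Econ session — holds.
Statistics is a prerequisite for Algorithms this term — holds.
The Econ session must be before the Topology session — holds.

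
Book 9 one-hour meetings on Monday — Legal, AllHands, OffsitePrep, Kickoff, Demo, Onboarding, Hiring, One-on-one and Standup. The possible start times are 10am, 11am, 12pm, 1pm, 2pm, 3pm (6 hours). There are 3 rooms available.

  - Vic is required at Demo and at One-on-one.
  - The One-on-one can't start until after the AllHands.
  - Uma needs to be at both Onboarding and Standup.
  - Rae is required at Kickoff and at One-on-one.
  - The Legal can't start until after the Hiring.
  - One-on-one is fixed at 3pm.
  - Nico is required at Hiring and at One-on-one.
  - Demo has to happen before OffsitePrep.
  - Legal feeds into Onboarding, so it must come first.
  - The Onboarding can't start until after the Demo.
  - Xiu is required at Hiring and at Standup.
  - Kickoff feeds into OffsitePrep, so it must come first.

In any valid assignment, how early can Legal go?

Precedence pushes Legal to at least 11am; downstream work caps Legal at 2pm.
Legal at 11am is achievable: AllHands -> 11am; Hiring -> 10am; OffsitePrep -> 11am; Kickoff -> 10am; Onboarding -> 12pm; Standup -> 1pm; One-on-one -> 3pm; Demo -> 10am; Legal -> 11am.

11am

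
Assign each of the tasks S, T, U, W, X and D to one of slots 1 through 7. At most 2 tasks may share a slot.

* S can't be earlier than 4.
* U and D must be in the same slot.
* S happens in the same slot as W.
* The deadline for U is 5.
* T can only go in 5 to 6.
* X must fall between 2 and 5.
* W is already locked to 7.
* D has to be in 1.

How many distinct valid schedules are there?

Splitting on T: it can be 5 (4), 6 (4). Listing each branch's schedules as (S, U, W, X, D):
T=5: (7,1,7,2,1) (7,1,7,3,1) (7,1,7,4,1) (7,1,7,5,1) — 4.
T=6: (7,1,7,2,1) (7,1,7,3,1) (7,1,7,4,1) (7,1,7,5,1) — 4.
Summing: 4 + 4 = 8.

8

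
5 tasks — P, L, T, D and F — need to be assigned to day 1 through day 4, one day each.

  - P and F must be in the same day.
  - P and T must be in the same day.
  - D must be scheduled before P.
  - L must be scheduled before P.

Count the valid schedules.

Splitting on P: it can be day 2 (1), day 3 (4), day 4 (9). Listing each branch's schedules as (L, T, D, F) by day number:
P=day 2: (1,2,1,2) — 1.
P=day 3: (1,3,1,3) (1,3,2,3) (2,3,1,3) (2,3,2,3) — 4.
P=day 4: (1,4,1,4) (1,4,2,4) (1,4,3,4) (2,4,1,4) (2,4,2,4) (2,4,3,4) (3,4,1,4) (3,4,2,4) (3,4,3,4) — 9.
Summing: 1 + 4 + 9 = 14.

14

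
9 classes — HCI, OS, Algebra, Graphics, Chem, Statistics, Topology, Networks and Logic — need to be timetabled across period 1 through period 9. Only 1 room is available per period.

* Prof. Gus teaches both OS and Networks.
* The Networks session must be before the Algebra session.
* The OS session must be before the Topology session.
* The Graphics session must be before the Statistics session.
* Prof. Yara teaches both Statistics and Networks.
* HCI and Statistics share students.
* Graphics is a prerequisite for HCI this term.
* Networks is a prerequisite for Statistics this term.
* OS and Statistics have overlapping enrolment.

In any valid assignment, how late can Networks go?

period 7

Downstream work caps Networks at period 8.
Networks at period 7 is achievable: Graphics=period 1, Networks=period 7, Logic=period 6, HCI=period 2, OS=period 3, Statistics=period 8, Topology=period 4, Chem=period 5, Algebra=period 9.
Nothing later works — the conflict and capacity constraints rule out every period after period 7.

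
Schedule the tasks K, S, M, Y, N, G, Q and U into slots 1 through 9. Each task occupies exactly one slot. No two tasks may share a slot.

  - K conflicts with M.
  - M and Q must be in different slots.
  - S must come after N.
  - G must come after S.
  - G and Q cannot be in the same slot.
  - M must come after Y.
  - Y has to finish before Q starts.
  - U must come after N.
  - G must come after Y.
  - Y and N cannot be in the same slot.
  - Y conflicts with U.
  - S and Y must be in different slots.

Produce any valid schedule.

Q -> 6; Y -> 1; S -> 3; N -> 2; K -> 8; M -> 5; U -> 7; G -> 4

Checking: Y(1) before M(5); S(3) before G(4); Y(1) before G(4); Y(1) before Q(6); N(2) before S(3); N(2) before U(7); G(4) != Q(6); M(5) != Q(6); Y(1) != N(2); K(8) != M(5); S(3) != Y(1); Y(1) != U(7); max 1 per slot (cap 1).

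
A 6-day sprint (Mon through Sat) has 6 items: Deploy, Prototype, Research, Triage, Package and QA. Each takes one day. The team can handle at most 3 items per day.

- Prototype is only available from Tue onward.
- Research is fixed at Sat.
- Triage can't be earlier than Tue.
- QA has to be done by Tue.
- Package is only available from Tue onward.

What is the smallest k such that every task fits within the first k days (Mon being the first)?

6 days

With at most 3 per day and 6 tasks, at least 2 days are needed.
Research can't be placed before Sat — that is day 6 counting from Mon — so the schedule must run through at least 6 days.
6 works (last occupied day: Sat): for example Package=Tue, Deploy=Mon, Prototype=Tue, Triage=Tue, QA=Mon, Research=Sat.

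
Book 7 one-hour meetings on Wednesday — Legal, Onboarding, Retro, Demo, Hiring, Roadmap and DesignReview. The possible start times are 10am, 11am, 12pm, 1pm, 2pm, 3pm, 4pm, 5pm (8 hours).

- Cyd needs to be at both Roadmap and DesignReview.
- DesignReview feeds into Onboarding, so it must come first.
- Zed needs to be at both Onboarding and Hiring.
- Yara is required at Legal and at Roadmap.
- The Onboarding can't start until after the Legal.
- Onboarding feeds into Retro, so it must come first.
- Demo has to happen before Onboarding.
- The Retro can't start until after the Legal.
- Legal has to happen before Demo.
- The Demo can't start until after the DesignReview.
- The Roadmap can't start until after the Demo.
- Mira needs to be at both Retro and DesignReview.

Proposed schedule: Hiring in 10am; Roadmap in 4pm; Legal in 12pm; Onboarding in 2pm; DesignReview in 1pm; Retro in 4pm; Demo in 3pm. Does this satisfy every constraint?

No — it violates: Demo has to happen before Onboarding

The Demo can't start until after the DesignReview — holds.
Cyd needs to be at both Roadmap and DesignReview — holds.
Mira needs to be at both Retro and DesignReview — holds.
The Onboarding can't start until after the Legal — holds.
The Roadmap can't start until after the Demo — holds.
Zed needs to be at both Onboarding and Hiring — holds.
The Retro can't start until after the Legal — holds.
Demo has to happen before Onboarding — violated.
Onboarding feeds into Retro, so it must come first — holds.
DesignReview feeds into Onboarding, so it must come first — holds.
Yara is required at Legal and at Roadmap — holds.
Legal has to happen before Demo — holds.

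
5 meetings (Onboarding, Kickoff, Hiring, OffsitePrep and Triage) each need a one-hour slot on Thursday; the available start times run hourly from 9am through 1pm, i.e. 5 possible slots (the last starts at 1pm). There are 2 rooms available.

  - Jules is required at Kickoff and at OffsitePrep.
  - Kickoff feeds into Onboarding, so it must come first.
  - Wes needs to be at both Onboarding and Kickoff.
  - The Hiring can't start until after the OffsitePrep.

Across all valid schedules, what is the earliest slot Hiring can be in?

10am

Precedence pushes Hiring to at least 10am.
Hiring at 10am is achievable: Kickoff=10am, OffsitePrep=9am, Triage=9am, Hiring=10am, Onboarding=11am.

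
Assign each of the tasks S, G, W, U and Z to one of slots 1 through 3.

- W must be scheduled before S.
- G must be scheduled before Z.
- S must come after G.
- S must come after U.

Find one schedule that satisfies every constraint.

G=1, Z=2, U=1, S=2, W=1

Checking: W(1) before S(2); U(1) before S(2); G(1) before S(2); G(1) before Z(2).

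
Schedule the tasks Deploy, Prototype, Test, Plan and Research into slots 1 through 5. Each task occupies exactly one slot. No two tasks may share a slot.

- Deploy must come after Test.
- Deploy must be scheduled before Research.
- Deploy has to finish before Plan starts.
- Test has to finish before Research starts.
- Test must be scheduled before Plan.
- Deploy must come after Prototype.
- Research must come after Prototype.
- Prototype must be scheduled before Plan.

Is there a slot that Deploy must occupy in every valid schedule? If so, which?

Precedence pushes Deploy to at least 2; downstream work caps Deploy at 4.
So Deploy is pinned to 3.

3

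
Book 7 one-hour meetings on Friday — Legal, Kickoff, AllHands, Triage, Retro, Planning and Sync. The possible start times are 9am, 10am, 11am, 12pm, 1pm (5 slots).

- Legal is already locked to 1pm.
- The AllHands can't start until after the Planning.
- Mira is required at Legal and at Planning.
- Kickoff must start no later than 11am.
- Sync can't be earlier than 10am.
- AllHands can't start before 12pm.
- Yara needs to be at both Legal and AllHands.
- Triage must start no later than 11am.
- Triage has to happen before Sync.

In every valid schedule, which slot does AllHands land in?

AllHands's window is 12pm–1pm.
Legal is fixed at 1pm, and AllHands can't share a slot with Legal.
So AllHands must be 12pm.

12pm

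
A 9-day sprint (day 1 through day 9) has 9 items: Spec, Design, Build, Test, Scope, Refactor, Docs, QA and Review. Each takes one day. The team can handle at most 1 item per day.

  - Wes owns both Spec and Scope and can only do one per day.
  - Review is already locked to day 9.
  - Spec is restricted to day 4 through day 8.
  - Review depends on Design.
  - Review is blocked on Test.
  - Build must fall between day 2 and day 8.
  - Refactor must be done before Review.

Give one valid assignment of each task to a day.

Design -> day 1; Docs -> day 7; Review -> day 9; Build -> day 2; QA -> day 8; Spec -> day 4; Test -> day 3; Refactor -> day 5; Scope -> day 6

Checking: Test(day 3) before Review(day 9); Refactor(day 5) before Review(day 9); Design(day 1) before Review(day 9); Spec(day 4) != Scope(day 6); Build=day 2 in [day 2,day 8]; Spec=day 4 in [day 4,day 8]; Review=day 9 in [day 9,day 9]; max 1 per day (cap 1).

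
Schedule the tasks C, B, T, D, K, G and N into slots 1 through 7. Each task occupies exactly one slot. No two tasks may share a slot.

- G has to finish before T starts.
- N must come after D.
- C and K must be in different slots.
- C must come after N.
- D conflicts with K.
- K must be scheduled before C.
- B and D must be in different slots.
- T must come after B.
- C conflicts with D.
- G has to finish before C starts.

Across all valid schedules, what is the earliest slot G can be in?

Downstream work caps G at 6.
G at 1 is achievable: B=6, C=5, K=4, G=1, N=3, D=2, T=7.

1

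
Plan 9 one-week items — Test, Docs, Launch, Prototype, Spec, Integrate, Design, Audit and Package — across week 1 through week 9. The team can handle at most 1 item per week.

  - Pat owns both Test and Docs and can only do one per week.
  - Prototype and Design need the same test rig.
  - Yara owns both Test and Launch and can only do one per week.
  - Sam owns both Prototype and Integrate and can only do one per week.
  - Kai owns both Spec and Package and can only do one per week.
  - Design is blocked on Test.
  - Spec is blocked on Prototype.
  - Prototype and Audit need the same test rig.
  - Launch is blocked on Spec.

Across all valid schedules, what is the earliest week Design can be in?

Precedence pushes Design to at least week 2.
Design at week 2 is achievable: Package -> week 9, Docs -> week 6, Prototype -> week 3, Design -> week 2, Integrate -> week 7, Launch -> week 5, Test -> week 1, Audit -> week 8, Spec -> week 4.

week 2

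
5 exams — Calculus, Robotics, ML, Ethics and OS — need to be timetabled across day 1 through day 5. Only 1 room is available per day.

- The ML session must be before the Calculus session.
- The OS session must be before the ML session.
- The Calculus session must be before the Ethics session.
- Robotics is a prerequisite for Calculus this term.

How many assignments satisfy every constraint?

Enumerating: OS -> day 1, Robotics -> day 3, Calculus -> day 4, ML -> day 2, Ethics -> day 5 | Robotics in day 1; Ethics in day 5; ML in day 3; OS in day 2; Calculus in day 4 | Calculus -> day 4; Ethics -> day 5; OS -> day 1; Robotics -> day 2; ML -> day 3.

3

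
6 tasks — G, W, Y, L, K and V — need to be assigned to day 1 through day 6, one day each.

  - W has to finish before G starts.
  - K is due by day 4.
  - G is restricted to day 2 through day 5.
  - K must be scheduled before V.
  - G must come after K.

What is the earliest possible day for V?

day 2

Precedence pushes V to at least day 2.
V at day 2 is achievable: V -> day 2; G -> day 2; Y -> day 1; K -> day 1; L -> day 1; W -> day 1.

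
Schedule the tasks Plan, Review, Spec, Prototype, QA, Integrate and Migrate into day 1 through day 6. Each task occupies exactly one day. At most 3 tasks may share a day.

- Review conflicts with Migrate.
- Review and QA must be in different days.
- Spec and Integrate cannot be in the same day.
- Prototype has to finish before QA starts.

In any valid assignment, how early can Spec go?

day 1

Spec at day 1 is achievable: QA=day 2, Prototype=day 1, Review=day 3, Plan=day 1, Integrate=day 2, Spec=day 1, Migrate=day 2.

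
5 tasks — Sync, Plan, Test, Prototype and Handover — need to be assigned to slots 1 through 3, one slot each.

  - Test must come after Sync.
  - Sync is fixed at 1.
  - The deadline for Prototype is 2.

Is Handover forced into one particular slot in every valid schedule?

Handover can be 1 (e.g. Handover in 1, Test in 2, Prototype in 1, Plan in 1, Sync in 1) or 2 (e.g. Sync -> 1, Plan -> 1, Prototype -> 1, Test -> 2, Handover -> 2).

No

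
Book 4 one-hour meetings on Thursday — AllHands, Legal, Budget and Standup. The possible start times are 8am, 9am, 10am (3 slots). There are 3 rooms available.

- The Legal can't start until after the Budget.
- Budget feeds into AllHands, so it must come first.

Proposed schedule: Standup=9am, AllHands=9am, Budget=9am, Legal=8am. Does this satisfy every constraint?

There are 3 rooms available — holds.
The Legal can't start until after the Budget — violated.
Budget feeds into AllHands, so it must come first — violated.

No. The Legal can't start until after the Budget is not satisfied.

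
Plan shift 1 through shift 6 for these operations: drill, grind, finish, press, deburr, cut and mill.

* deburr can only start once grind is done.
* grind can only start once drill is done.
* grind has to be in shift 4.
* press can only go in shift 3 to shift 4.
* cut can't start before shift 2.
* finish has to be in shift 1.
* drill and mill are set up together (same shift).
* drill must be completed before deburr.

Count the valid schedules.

60

Splitting on drill: it can be shift 1 (20), shift 2 (20), shift 3 (20). Listing each branch's schedules as (grind, finish, press, deburr, cut, mill) by shift number:
drill=shift 1: (4,1,3,5,2,1) (4,1,3,5,3,1) (4,1,3,5,4,1) (4,1,3,5,5,1) (4,1,3,5,6,1) (4,1,3,6,2,1) (4,1,3,6,3,1) (4,1,3,6,4,1) (4,1,3,6,5,1) (4,1,3,6,6,1) (4,1,4,5,2,1) (4,1,4,5,3,1) (4,1,4,5,4,1) (4,1,4,5,5,1) (4,1,4,5,6,1) (4,1,4,6,2,1) (4,1,4,6,3,1) (4,1,4,6,4,1) (4,1,4,6,5,1) (4,1,4,6,6,1) — 20.
drill=shift 2: (4,1,3,5,2,2) (4,1,3,5,3,2) (4,1,3,5,4,2) (4,1,3,5,5,2) (4,1,3,5,6,2) (4,1,3,6,2,2) (4,1,3,6,3,2) (4,1,3,6,4,2) (4,1,3,6,5,2) (4,1,3,6,6,2) (4,1,4,5,2,2) (4,1,4,5,3,2) (4,1,4,5,4,2) (4,1,4,5,5,2) (4,1,4,5,6,2) (4,1,4,6,2,2) (4,1,4,6,3,2) (4,1,4,6,4,2) (4,1,4,6,5,2) (4,1,4,6,6,2) — 20.
drill=shift 3: (4,1,3,5,2,3) (4,1,3,5,3,3) (4,1,3,5,4,3) (4,1,3,5,5,3) (4,1,3,5,6,3) (4,1,3,6,2,3) (4,1,3,6,3,3) (4,1,3,6,4,3) (4,1,3,6,5,3) (4,1,3,6,6,3) (4,1,4,5,2,3) (4,1,4,5,3,3) (4,1,4,5,4,3) (4,1,4,5,5,3) (4,1,4,5,6,3) (4,1,4,6,2,3) (4,1,4,6,3,3) (4,1,4,6,4,3) (4,1,4,6,5,3) (4,1,4,6,6,3) — 20.
Summing: 20 + 20 + 20 = 60.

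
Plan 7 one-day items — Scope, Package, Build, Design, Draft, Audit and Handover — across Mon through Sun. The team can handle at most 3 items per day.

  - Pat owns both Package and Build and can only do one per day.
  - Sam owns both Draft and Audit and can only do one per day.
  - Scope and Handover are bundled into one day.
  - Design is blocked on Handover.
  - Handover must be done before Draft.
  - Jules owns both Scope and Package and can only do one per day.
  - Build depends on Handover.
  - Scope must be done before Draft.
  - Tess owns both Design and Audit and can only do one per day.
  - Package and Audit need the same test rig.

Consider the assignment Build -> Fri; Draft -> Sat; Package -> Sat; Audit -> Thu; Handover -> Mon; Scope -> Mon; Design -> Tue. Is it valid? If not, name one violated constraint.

Design is blocked on Handover — holds.
Pat owns both Package and Build and can only do one per day — holds.
Tess owns both Design and Audit and can only do one per day — holds.
Build depends on Handover — holds.
Package and Audit need the same test rig — holds.
Sam owns both Draft and Audit and can only do one per day — holds.
Jules owns both Scope and Package and can only do one per day — holds.
Scope and Handover are bundled into one day — holds.
The team can handle at most 3 items per day — holds.
Scope must be done before Draft — holds.
Handover must be done before Draft — holds.

Yes, all constraints hold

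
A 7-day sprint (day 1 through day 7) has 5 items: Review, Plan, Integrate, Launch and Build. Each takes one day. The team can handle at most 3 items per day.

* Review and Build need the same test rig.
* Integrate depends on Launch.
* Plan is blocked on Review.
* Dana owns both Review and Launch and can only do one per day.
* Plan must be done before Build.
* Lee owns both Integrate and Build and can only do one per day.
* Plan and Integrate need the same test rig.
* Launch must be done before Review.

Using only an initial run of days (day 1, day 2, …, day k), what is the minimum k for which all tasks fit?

4 days

The precedence chain requires at least 4 distinct days.
With at most 3 per day and 5 tasks, at least 2 days are needed.
4 works (last occupied day: day 4): for example Launch in day 1, Integrate in day 2, Build in day 4, Plan in day 3, Review in day 2.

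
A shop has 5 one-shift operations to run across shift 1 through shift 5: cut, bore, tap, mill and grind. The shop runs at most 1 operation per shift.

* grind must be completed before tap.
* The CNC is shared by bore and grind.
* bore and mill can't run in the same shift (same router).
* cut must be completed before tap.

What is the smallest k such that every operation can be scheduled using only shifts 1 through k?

The precedence chain requires at least 2 distinct shifts.
With at most 1 per shift and 5 operations, at least 5 shifts are needed.
5 works (last occupied shift: shift 5): for example tap=shift 3, grind=shift 2, cut=shift 1, bore=shift 4, mill=shift 5.

5 shifts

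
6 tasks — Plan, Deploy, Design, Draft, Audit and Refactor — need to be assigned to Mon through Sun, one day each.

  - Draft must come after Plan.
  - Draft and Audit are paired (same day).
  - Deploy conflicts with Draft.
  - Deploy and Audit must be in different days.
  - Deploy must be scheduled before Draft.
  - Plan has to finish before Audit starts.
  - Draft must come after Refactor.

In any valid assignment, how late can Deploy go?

Sat

Downstream work caps Deploy at Sat.
Deploy at Sat is achievable: Deploy in Sat; Draft in Sun; Design in Mon; Refactor in Mon; Plan in Mon; Audit in Sun.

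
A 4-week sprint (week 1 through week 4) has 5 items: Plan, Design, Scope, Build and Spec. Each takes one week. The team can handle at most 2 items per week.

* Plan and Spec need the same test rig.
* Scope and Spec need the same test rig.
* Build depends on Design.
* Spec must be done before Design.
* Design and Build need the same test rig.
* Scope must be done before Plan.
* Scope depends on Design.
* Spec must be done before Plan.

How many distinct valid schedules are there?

2

Enumerating: Plan -> week 4; Build -> week 3; Spec -> week 1; Design -> week 2; Scope -> week 3 | Design in week 2; Scope in week 3; Plan in week 4; Spec in week 1; Build in week 4.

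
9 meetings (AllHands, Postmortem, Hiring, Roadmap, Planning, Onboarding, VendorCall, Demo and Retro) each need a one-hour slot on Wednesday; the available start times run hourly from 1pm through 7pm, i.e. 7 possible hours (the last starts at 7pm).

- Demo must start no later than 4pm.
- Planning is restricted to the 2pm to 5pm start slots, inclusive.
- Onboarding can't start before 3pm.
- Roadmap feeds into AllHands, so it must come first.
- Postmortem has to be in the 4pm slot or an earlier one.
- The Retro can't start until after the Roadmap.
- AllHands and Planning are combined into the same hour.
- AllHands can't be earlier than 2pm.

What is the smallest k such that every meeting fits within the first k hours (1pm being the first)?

3

The precedence chain requires at least 2 distinct hours.
Onboarding can't be placed before 3pm — that is hour 3 counting from 1pm — so the schedule must run through at least 3 hours.
3 works (last occupied hour: 3pm): for example AllHands=2pm, Roadmap=1pm, Postmortem=1pm, Demo=1pm, VendorCall=1pm, Hiring=1pm, Retro=2pm, Onboarding=3pm, Planning=2pm.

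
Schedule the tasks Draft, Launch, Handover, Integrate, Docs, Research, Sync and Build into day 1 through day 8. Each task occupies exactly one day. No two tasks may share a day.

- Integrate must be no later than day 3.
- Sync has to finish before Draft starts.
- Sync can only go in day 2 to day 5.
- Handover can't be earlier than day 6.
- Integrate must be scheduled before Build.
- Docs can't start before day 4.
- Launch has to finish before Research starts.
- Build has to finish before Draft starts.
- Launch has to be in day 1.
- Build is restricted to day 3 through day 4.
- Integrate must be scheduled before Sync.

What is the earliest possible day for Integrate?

Integrate's own window allows nothing later than day 3.
Integrate at day 2 is achievable: Sync=day 4, Research=day 8, Integrate=day 2, Handover=day 6, Build=day 3, Docs=day 5, Launch=day 1, Draft=day 7.
Nothing earlier works — the capacity limit rule out every day before day 2.

day 2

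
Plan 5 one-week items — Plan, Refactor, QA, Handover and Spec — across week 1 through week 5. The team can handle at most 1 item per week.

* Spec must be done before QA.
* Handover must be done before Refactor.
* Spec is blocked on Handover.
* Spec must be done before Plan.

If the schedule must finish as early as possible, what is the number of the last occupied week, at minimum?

week 5

The precedence chain requires at least 3 distinct weeks.
With at most 1 per week and 5 tasks, at least 5 weeks are needed.
5 works (last occupied week: week 5): for example Refactor -> week 4, Spec -> week 2, Plan -> week 3, QA -> week 5, Handover -> week 1.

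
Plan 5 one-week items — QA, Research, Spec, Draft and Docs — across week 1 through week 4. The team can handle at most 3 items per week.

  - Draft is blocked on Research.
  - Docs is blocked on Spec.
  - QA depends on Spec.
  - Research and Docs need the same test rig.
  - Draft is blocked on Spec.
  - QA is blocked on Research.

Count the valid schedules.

Splitting on QA: it can be week 2 (9), week 3 (21), week 4 (27). Listing each branch's schedules as (Research, Spec, Draft, Docs) by week number:
QA=week 2: (1,1,2,2) (1,1,2,3) (1,1,2,4) (1,1,3,2) (1,1,3,3) (1,1,3,4) (1,1,4,2) (1,1,4,3) (1,1,4,4) — 9.
QA=week 3: (1,1,2,2) (1,1,2,3) (1,1,2,4) (1,1,3,2) (1,1,3,3) (1,1,3,4) (1,1,4,2) (1,1,4,3) (1,1,4,4) (1,2,3,3) (1,2,3,4) (1,2,4,3) (1,2,4,4) (2,1,3,3) (2,1,3,4) (2,1,4,3) (2,1,4,4) (2,2,3,3) (2,2,3,4) (2,2,4,3) (2,2,4,4) — 21.
QA=week 4: (1,1,2,2) (1,1,2,3) (1,1,2,4) (1,1,3,2) (1,1,3,3) (1,1,3,4) (1,1,4,2) (1,1,4,3) (1,1,4,4) (1,2,3,3) (1,2,3,4) (1,2,4,3) (1,2,4,4) (1,3,4,4) (2,1,3,3) (2,1,3,4) (2,1,4,3) (2,1,4,4) (2,2,3,3) (2,2,3,4) (2,2,4,3) (2,2,4,4) (2,3,4,4) (3,1,4,2) (3,1,4,4) (3,2,4,4) (3,3,4,4) — 27.
Summing: 9 + 21 + 27 = 57.

57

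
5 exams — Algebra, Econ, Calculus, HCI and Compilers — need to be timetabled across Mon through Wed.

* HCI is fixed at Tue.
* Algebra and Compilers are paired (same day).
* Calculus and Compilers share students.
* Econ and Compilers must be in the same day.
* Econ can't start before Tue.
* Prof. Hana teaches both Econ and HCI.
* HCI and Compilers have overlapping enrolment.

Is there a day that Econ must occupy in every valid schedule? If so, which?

Wed

Econ's window is Tue–Wed.
HCI is fixed at Tue, and Econ can't share a day with HCI.
So Econ must be Wed.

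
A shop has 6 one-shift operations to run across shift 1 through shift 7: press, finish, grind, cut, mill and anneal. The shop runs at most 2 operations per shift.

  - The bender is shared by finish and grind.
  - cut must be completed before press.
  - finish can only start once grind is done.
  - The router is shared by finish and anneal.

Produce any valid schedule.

press=shift 2, finish=shift 2, mill=shift 3, cut=shift 1, grind=shift 1, anneal=shift 3

Checking: grind(shift 1) before finish(shift 2); cut(shift 1) before press(shift 2); finish(shift 2) != grind(shift 1); finish(shift 2) != anneal(shift 3); max 2 per shift (cap 2).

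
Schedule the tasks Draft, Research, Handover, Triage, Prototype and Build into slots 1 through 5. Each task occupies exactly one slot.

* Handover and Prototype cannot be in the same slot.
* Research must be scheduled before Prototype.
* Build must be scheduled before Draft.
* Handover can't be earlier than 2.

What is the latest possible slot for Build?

Downstream work caps Build at 4.
Build at 4 is achievable: Handover=2, Build=4, Draft=5, Triage=1, Research=1, Prototype=3.

4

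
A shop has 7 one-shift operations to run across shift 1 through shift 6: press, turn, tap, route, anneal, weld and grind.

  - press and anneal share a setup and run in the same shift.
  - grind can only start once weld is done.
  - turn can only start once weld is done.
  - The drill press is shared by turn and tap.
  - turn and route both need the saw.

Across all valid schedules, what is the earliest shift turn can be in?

shift 2

Precedence pushes turn to at least shift 2.
turn at shift 2 is achievable: turn in shift 2; grind in shift 2; tap in shift 1; route in shift 1; weld in shift 1; press in shift 1; anneal in shift 1.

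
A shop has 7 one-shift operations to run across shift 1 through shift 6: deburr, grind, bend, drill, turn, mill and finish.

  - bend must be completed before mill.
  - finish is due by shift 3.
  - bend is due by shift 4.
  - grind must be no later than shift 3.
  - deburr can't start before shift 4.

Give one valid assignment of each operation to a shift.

drill in shift 1, finish in shift 1, mill in shift 2, deburr in shift 4, bend in shift 1, grind in shift 1, turn in shift 1

Checking: bend(shift 1) before mill(shift 2); finish=shift 1 in [shift 1,shift 3]; grind=shift 1 in [shift 1,shift 3]; bend=shift 1 in [shift 1,shift 4]; deburr=shift 4 in [shift 4,shift 6].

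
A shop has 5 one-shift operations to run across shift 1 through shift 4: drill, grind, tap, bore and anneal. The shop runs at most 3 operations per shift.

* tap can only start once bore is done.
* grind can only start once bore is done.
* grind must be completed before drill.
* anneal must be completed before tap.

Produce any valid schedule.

drill in shift 3, grind in shift 2, anneal in shift 1, bore in shift 1, tap in shift 2

Checking: bore(shift 1) before tap(shift 2); anneal(shift 1) before tap(shift 2); grind(shift 2) before drill(shift 3); bore(shift 1) before grind(shift 2); max 2 per shift (cap 3).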